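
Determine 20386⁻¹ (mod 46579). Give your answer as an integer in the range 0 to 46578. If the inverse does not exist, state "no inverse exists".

gcd(46579, 20386) by repeated division:
46579 = 2×20386 + 5807
20386 = 3×5807 + 2965
5807 = 1×2965 + 2842
2965 = 1×2842 + 123
2842 = 23×123 + 13
123 = 9×13 + 6
13 = 2×6 + 1
6 = 6×1 + 0
The gcd is 1. Working backward:
1 = 13 − 2·6
1 = −2·123 + 19·13
1 = 19·2842 − 439·123
1 = −439·2965 + 458·2842
1 = 458·5807 − 897·2965
1 = −897·20386 + 3149·5807
1 = 3149·46579 − 7195·20386
Thus 20386·(-7195) ≡ 1 (mod 46579); reducing, -7195 mod 46579 = 39384.

39384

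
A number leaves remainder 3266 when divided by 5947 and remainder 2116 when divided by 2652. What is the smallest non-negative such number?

14145232

Write x = 3266 + 5947·k. Then 5947·k ≡ 2116 − 3266 ≡ 1502 (mod 2652).
Need 5947⁻¹ mod 2652. Extended Euclid on (2652, 643):
2652 = 4×643 + 80
643 = 8×80 + 3
80 = 26×3 + 2
3 = 1×2 + 1
2 = 2×1 + 0
Back-substitute:
1 = 3 − 2
1 = −80 + 27·3
1 = 27·643 − 217·80
1 = −217·2652 + 895·643
5947⁻¹ ≡ 895 (mod 2652), so k ≡ 895·1502 ≡ 2378 (mod 2652).
x = 3266 + 5947·2378 = 14145232.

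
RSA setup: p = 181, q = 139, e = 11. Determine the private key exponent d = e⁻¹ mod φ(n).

φ(n) = (p−1)(q−1) = 180·138 = 24840.
Need d with 11·d ≡ 1 (mod 24840). Apply the extended Euclidean algorithm:
24840 = 2258·11 + 2
11 = 5·2 + 1
2 = 2·1 + 0
Back-substitute:
1 = 11 − 5·2
1 = −5·24840 + 11291·11
So 11·11291 ≡ 1 (mod 24840), hence d = 11291.

11291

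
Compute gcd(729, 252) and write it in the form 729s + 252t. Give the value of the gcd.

9

Euclidean algorithm:
729 = 2*252 + 225
252 = 1*225 + 27
225 = 8*27 + 9
27 = 3*9 + 0
gcd(729, 252) = 9.
Working backward:
9 = 225 − 8·27
9 = −8·252 + 9·225
9 = 9·729 − 26·252
So 9 = (9)·729 + (-26)·252.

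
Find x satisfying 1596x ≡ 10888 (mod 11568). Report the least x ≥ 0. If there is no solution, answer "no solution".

no solution

gcd(1596, 11568):
11568 = 7*1596 + 396
1596 = 4*396 + 12
396 = 33*12 + 0
gcd = 12, but 12 ∤ 10888, so the congruence has no solution.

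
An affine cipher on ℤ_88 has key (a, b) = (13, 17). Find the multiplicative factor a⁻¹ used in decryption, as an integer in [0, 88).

61

gcd(88, 13) by repeated division:
88 = 6·13 + 10
13 = 1·10 + 3
10 = 3·3 + 1
3 = 3·1 + 0
The gcd is 1. Working backward:
1 = 10 − 3·3
1 = −3·13 + 4·10
1 = 4·88 − 27·13
Thus 13·(-27) ≡ 1 (mod 88); reducing, -27 mod 88 = 61.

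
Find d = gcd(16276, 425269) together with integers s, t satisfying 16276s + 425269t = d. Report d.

13

Repeated division:
425269 = 26·16276 + 2093
16276 = 7·2093 + 1625
2093 = 1·1625 + 468
1625 = 3·468 + 221
468 = 2·221 + 26
221 = 8·26 + 13
26 = 2·13 + 0
gcd(16276, 425269) = 13.
Express as a combination:
13 = 221 − 8·26
13 = −8·468 + 17·221
13 = 17·1625 − 59·468
13 = −59·2093 + 76·1625
13 = 76·16276 − 591·2093
13 = −591·425269 + 15442·16276
So 13 = (-591)·425269 + (15442)·16276.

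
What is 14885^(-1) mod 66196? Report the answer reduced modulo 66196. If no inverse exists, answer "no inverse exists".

no inverse exists

Euclidean algorithm on 66196, 14885:
66196 = 4·14885 + 6656
14885 = 2·6656 + 1573
6656 = 4·1573 + 364
1573 = 4·364 + 117
364 = 3·117 + 13
117 = 9·13 + 0
gcd(14885, 66196) = 13 ≠ 1, so 14885 has no multiplicative inverse modulo 66196.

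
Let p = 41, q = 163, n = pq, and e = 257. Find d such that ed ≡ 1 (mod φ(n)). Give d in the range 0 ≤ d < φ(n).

353

φ(n) = (p−1)(q−1) = 40·162 = 6480.
Need d with 257·d ≡ 1 (mod 6480). Apply the extended Euclidean algorithm:
6480 = 25·257 + 55
257 = 4·55 + 37
55 = 1·37 + 18
37 = 2·18 + 1
18 = 18·1 + 0
Back-substitute:
1 = 37 − 2·18
1 = −2·55 + 3·37
1 = 3·257 − 14·55
1 = −14·6480 + 353·257
So 257·353 ≡ 1 (mod 6480), hence d = 353.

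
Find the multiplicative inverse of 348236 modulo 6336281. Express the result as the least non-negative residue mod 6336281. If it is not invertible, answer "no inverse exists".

no inverse exists

Compute gcd(348236, 6336281):
6336281 = 18×348236 + 68033
348236 = 5×68033 + 8071
68033 = 8×8071 + 3465
8071 = 2×3465 + 1141
3465 = 3×1141 + 42
1141 = 27×42 + 7
42 = 6×7 + 0
The gcd is 7, not 1, hence no inverse exists.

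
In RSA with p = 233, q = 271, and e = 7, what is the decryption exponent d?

44743

φ(n) = (p−1)(q−1) = 232·270 = 62640.
Need d with 7·d ≡ 1 (mod 62640). Apply the extended Euclidean algorithm:
62640 = 8948×7 + 4
7 = 1×4 + 3
4 = 1×3 + 1
3 = 3×1 + 0
Back-substitute:
1 = 4 − 3
1 = −7 + 2·4
1 = 2·62640 − 17897·7
So 7·(-17897) ≡ 1 (mod 62640), hence d ≡ -17897 ≡ 44743 (mod 62640).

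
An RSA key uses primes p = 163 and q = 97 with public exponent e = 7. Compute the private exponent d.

8887

φ(n) = (p−1)(q−1) = 162·96 = 15552.
Need d with 7·d ≡ 1 (mod 15552). Apply the extended Euclidean algorithm:
15552 = 2221×7 + 5
7 = 1×5 + 2
5 = 2×2 + 1
2 = 2×1 + 0
Back-substitute:
1 = 5 − 2·2
1 = −2·7 + 3·5
1 = 3·15552 − 6665·7
So 7·(-6665) ≡ 1 (mod 15552), hence d ≡ -6665 ≡ 8887 (mod 15552).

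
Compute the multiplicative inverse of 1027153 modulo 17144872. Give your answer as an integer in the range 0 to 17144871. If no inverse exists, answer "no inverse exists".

462225

Run Euclid on (17144872, 1027153):
17144872 = 16*1027153 + 710424
1027153 = 1*710424 + 316729
710424 = 2*316729 + 76966
316729 = 4*76966 + 8865
76966 = 8*8865 + 6046
8865 = 1*6046 + 2819
6046 = 2*2819 + 408
2819 = 6*408 + 371
408 = 1*371 + 37
371 = 10*37 + 1
37 = 37*1 + 0
gcd = 1, so the inverse exists. Back-substitute:
1 = 371 − 10·37
1 = −10·408 + 11·371
1 = 11·2819 − 76·408
1 = −76·6046 + 163·2819
1 = 163·8865 − 239·6046
1 = −239·76966 + 2075·8865
1 = 2075·316729 − 8539·76966
1 = −8539·710424 + 19153·316729
1 = 19153·1027153 − 27692·710424
1 = −27692·17144872 + 462225·1027153
So 1027153·462225 ≡ 1 (mod 17144872).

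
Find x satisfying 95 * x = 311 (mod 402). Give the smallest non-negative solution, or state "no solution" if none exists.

First find gcd(95, 402):
402 = 4×95 + 22
95 = 4×22 + 7
22 = 3×7 + 1
7 = 7×1 + 0
gcd = 1, so a unique solution mod 402 exists.
Back-substitute for the Bézout coefficients:
1 = 22 − 3·7
1 = −3·95 + 13·22
1 = 13·402 − 55·95
So 95·(-55) ≡ 1 (mod 402), giving 95⁻¹ ≡ 347.
x ≡ 95⁻¹·311 ≡ 347·311 ≡ 181 (mod 402).

181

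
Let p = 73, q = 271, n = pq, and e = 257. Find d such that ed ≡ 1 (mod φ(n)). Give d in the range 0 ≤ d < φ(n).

13313

φ(n) = (p−1)(q−1) = 72·270 = 19440.
Need d with 257·d ≡ 1 (mod 19440). Apply the extended Euclidean algorithm:
19440 = 75×257 + 165
257 = 1×165 + 92
165 = 1×92 + 73
92 = 1×73 + 19
73 = 3×19 + 16
19 = 1×16 + 3
16 = 5×3 + 1
3 = 3×1 + 0
Back-substitute:
1 = 16 − 5·3
1 = −5·19 + 6·16
1 = 6·73 − 23·19
1 = −23·92 + 29·73
1 = 29·165 − 52·92
1 = −52·257 + 81·165
1 = 81·19440 − 6127·257
So 257·(-6127) ≡ 1 (mod 19440), hence d ≡ -6127 ≡ 13313 (mod 19440).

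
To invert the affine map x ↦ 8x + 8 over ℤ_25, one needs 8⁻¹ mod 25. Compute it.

Apply the Euclidean algorithm to 25 and 8:
25 = 3×8 + 1
8 = 8×1 + 0
The gcd is 1. Working backward:
1 = 25 − 3·8
Hence 8⁻¹ ≡ -3 ≡ 22 (mod 25).

22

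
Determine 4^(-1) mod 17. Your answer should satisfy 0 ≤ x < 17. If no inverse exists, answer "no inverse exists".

Extended Euclidean algorithm:
17 = 4*4 + 1
4 = 4*1 + 0
The gcd is 1. Working backward:
1 = 17 − 4·4
Hence 4⁻¹ ≡ -4 ≡ 13 (mod 17).

13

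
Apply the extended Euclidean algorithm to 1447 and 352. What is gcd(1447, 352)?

1

Euclidean algorithm:
1447 = 4·352 + 39
352 = 9·39 + 1
39 = 39·1 + 0
gcd(1447, 352) = 1.
Working backward:
1 = 352 − 9·39
1 = −9·1447 + 37·352
So 1 = (-9)·1447 + (37)·352.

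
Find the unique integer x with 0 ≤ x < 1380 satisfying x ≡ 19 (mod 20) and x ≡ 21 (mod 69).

159

Write x = 19 + 20·k. Then 20·k ≡ 21 − 19 ≡ 2 (mod 69).
Need 20⁻¹ mod 69. Extended Euclid on (69, 20):
69 = 3·20 + 9
20 = 2·9 + 2
9 = 4·2 + 1
2 = 2·1 + 0
Back-substitute:
1 = 9 − 4·2
1 = −4·20 + 9·9
1 = 9·69 − 31·20
20⁻¹ ≡ 38 (mod 69), so k ≡ 38·2 ≡ 7 (mod 69).
x = 19 + 20·7 = 159.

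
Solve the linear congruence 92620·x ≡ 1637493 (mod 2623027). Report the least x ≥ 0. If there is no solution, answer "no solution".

First find gcd(92620, 2623027):
2623027 = 28·92620 + 29667
92620 = 3·29667 + 3619
29667 = 8·3619 + 715
3619 = 5·715 + 44
715 = 16·44 + 11
44 = 4·11 + 0
gcd = 11 and 11 | 1637493, so solutions exist. Divide through by 11: 8420x ≡ 148863 (mod 238457).
Now find 8420⁻¹ mod 238457:
238457 = 28*8420 + 2697
8420 = 3*2697 + 329
2697 = 8*329 + 65
329 = 5*65 + 4
65 = 16*4 + 1
4 = 4*1 + 0
Back-substitute:
1 = 65 − 16·4
1 = −16·329 + 81·65
1 = 81·2697 − 664·329
1 = −664·8420 + 2073·2697
1 = 2073·238457 − 58708·8420
So 8420·(-58708) ≡ 1 (mod 238457), i.e. 8420⁻¹ ≡ 179749.
Then x ≡ 179749·148863 ≡ 46 (mod 238457); the smallest non-negative solution is x = 46.

46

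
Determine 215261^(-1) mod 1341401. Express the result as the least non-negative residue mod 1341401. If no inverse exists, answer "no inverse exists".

Run Euclid on (1341401, 215261):
1341401 = 6·215261 + 49835
215261 = 4·49835 + 15921
49835 = 3·15921 + 2072
15921 = 7·2072 + 1417
2072 = 1·1417 + 655
1417 = 2·655 + 107
655 = 6·107 + 13
107 = 8·13 + 3
13 = 4·3 + 1
3 = 3·1 + 0
Since gcd(215261, 1341401) = 1, back-substitute to write 1 as a combination:
1 = 13 − 4·3
1 = −4·107 + 33·13
1 = 33·655 − 202·107
1 = −202·1417 + 437·655
1 = 437·2072 − 639·1417
1 = −639·15921 + 4910·2072
1 = 4910·49835 − 15369·15921
1 = −15369·215261 + 66386·49835
1 = 66386·1341401 − 413685·215261
Hence 215261⁻¹ ≡ -413685 ≡ 927716 (mod 1341401).

927716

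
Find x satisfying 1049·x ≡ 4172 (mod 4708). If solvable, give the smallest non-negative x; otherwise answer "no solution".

372

First find gcd(1049, 4708):
4708 = 4*1049 + 512
1049 = 2*512 + 25
512 = 20*25 + 12
25 = 2*12 + 1
12 = 12*1 + 0
gcd = 1, so a unique solution mod 4708 exists.
Back-substitute for the Bézout coefficients:
1 = 25 − 2·12
1 = −2·512 + 41·25
1 = 41·1049 − 84·512
1 = −84·4708 + 377·1049
So 1049·(377) ≡ 1 (mod 4708), giving 1049⁻¹ ≡ 377.
x ≡ 1049⁻¹·4172 ≡ 377·4172 ≡ 372 (mod 4708).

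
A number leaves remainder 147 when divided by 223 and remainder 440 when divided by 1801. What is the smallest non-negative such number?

Write x = 147 + 223·k. Then 223·k ≡ 440 − 147 ≡ 293 (mod 1801).
Need 223⁻¹ mod 1801. Extended Euclid on (1801, 223):
1801 = 8·223 + 17
223 = 13·17 + 2
17 = 8·2 + 1
2 = 2·1 + 0
Back-substitute:
1 = 17 − 8·2
1 = −8·223 + 105·17
1 = 105·1801 − 848·223
223⁻¹ ≡ 953 (mod 1801), so k ≡ 953·293 ≡ 74 (mod 1801).
x = 147 + 223·74 = 16649.

16649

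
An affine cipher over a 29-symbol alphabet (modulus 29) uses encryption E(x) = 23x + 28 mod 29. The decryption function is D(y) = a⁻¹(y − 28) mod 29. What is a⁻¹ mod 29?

Apply the Euclidean algorithm to 29 and 23:
29 = 1*23 + 6
23 = 3*6 + 5
6 = 1*5 + 1
5 = 5*1 + 0
gcd = 1, so the inverse exists. Back-substitute:
1 = 6 − 5
1 = −23 + 4·6
1 = 4·29 − 5·23
So 23·(-5) ≡ 1 (mod 29), and -5 ≡ 24 (mod 29).

24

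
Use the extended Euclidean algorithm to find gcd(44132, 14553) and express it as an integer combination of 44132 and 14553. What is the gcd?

Repeated division:
44132 = 3×14553 + 473
14553 = 30×473 + 363
473 = 1×363 + 110
363 = 3×110 + 33
110 = 3×33 + 11
33 = 3×11 + 0
gcd(44132, 14553) = 11.
Express as a combination:
11 = 110 − 3·33
11 = −3·363 + 10·110
11 = 10·473 − 13·363
11 = −13·14553 + 400·473
11 = 400·44132 − 1213·14553
So 11 = (400)·44132 + (-1213)·14553.

11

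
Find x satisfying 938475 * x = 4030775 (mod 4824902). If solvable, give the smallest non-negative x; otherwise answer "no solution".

2611099

First find gcd(938475, 4824902):
4824902 = 5·938475 + 132527
938475 = 7·132527 + 10786
132527 = 12·10786 + 3095
10786 = 3·3095 + 1501
3095 = 2·1501 + 93
1501 = 16·93 + 13
93 = 7·13 + 2
13 = 6·2 + 1
2 = 2·1 + 0
gcd = 1, so a unique solution mod 4824902 exists.
Back-substitute for the Bézout coefficients:
1 = 13 − 6·2
1 = −6·93 + 43·13
1 = 43·1501 − 694·93
1 = −694·3095 + 1431·1501
1 = 1431·10786 − 4987·3095
1 = −4987·132527 + 61275·10786
1 = 61275·938475 − 433912·132527
1 = −433912·4824902 + 2230835·938475
So 938475·(2230835) ≡ 1 (mod 4824902), giving 938475⁻¹ ≡ 2230835.
x ≡ 938475⁻¹·4030775 ≡ 2230835·4030775 ≡ 2611099 (mod 4824902).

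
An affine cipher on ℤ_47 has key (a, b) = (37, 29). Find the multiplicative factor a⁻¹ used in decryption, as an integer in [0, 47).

Apply the Euclidean algorithm to 47 and 37:
47 = 1·37 + 10
37 = 3·10 + 7
10 = 1·7 + 3
7 = 2·3 + 1
3 = 3·1 + 0
gcd = 1, so the inverse exists. Back-substitute:
1 = 7 − 2·3
1 = −2·10 + 3·7
1 = 3·37 − 11·10
1 = −11·47 + 14·37
So 37·14 ≡ 1 (mod 47).

14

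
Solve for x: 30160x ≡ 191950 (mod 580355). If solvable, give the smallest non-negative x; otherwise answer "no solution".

First find gcd(30160, 580355):
580355 = 19×30160 + 7315
30160 = 4×7315 + 900
7315 = 8×900 + 115
900 = 7×115 + 95
115 = 1×95 + 20
95 = 4×20 + 15
20 = 1×15 + 5
15 = 3×5 + 0
gcd = 5 and 5 | 191950, so solutions exist. Divide through by 5: 6032x ≡ 38390 (mod 116071).
Now find 6032⁻¹ mod 116071:
116071 = 19·6032 + 1463
6032 = 4·1463 + 180
1463 = 8·180 + 23
180 = 7·23 + 19
23 = 1·19 + 4
19 = 4·4 + 3
4 = 1·3 + 1
3 = 3·1 + 0
Back-substitute:
1 = 4 − 3
1 = −19 + 5·4
1 = 5·23 − 6·19
1 = −6·180 + 47·23
1 = 47·1463 − 382·180
1 = −382·6032 + 1575·1463
1 = 1575·116071 − 30307·6032
So 6032·(-30307) ≡ 1 (mod 116071), i.e. 6032⁻¹ ≡ 85764.
Then x ≡ 85764·38390 ≡ 9974 (mod 116071); the smallest non-negative solution is x = 9974.

9974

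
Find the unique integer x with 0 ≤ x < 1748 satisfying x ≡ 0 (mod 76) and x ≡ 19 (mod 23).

Write x = 0 + 76·k. Then 76·k ≡ 19 − 0 ≡ 19 (mod 23).
Need 76⁻¹ mod 23. Extended Euclid on (23, 7):
23 = 3·7 + 2
7 = 3·2 + 1
2 = 2·1 + 0
Back-substitute:
1 = 7 − 3·2
1 = −3·23 + 10·7
76⁻¹ ≡ 10 (mod 23), so k ≡ 10·19 ≡ 6 (mod 23).
x = 0 + 76·6 = 456.

456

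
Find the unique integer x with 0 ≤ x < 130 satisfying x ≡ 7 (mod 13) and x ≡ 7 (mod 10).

7

Write x = 7 + 13·k. Then 13·k ≡ 7 − 7 ≡ 0 (mod 10).
Need 13⁻¹ mod 10. Extended Euclid on (10, 3):
10 = 3*3 + 1
3 = 3*1 + 0
Back-substitute:
1 = 10 − 3·3
13⁻¹ ≡ 7 (mod 10), so k ≡ 7·0 ≡ 0 (mod 10).
x = 7 + 13·0 = 7.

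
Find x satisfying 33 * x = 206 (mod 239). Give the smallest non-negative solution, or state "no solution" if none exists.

238

First find gcd(33, 239):
239 = 7*33 + 8
33 = 4*8 + 1
8 = 8*1 + 0
gcd = 1, so a unique solution mod 239 exists.
Back-substitute for the Bézout coefficients:
1 = 33 − 4·8
1 = −4·239 + 29·33
So 33·(29) ≡ 1 (mod 239), giving 33⁻¹ ≡ 29.
x ≡ 33⁻¹·206 ≡ 29·206 ≡ 238 (mod 239).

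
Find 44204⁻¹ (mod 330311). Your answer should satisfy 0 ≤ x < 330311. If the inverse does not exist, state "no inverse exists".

Run Euclid on (330311, 44204):
330311 = 7·44204 + 20883
44204 = 2·20883 + 2438
20883 = 8·2438 + 1379
2438 = 1·1379 + 1059
1379 = 1·1059 + 320
1059 = 3·320 + 99
320 = 3·99 + 23
99 = 4·23 + 7
23 = 3·7 + 2
7 = 3·2 + 1
2 = 2·1 + 0
Since gcd(44204, 330311) = 1, back-substitute to write 1 as a combination:
1 = 7 − 3·2
1 = −3·23 + 10·7
1 = 10·99 − 43·23
1 = −43·320 + 139·99
1 = 139·1059 − 460·320
1 = −460·1379 + 599·1059
1 = 599·2438 − 1059·1379
1 = −1059·20883 + 9071·2438
1 = 9071·44204 − 19201·20883
1 = −19201·330311 + 143478·44204
So 44204·143478 ≡ 1 (mod 330311).

143478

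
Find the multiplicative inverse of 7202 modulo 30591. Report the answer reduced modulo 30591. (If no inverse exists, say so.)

Apply the Euclidean algorithm to 30591 and 7202:
30591 = 4·7202 + 1783
7202 = 4·1783 + 70
1783 = 25·70 + 33
70 = 2·33 + 4
33 = 8·4 + 1
4 = 4·1 + 0
gcd = 1, so the inverse exists. Back-substitute:
1 = 33 − 8·4
1 = −8·70 + 17·33
1 = 17·1783 − 433·70
1 = −433·7202 + 1749·1783
1 = 1749·30591 − 7429·7202
Thus 7202·(-7429) ≡ 1 (mod 30591); reducing, -7429 mod 30591 = 23162.

23162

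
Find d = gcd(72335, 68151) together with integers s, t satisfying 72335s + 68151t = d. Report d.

Apply Euclid's algorithm to 72335 and 68151:
72335 = 1*68151 + 4184
68151 = 16*4184 + 1207
4184 = 3*1207 + 563
1207 = 2*563 + 81
563 = 6*81 + 77
81 = 1*77 + 4
77 = 19*4 + 1
4 = 4*1 + 0
gcd(72335, 68151) = 1.
Working backward:
1 = 77 − 19·4
1 = −19·81 + 20·77
1 = 20·563 − 139·81
1 = −139·1207 + 298·563
1 = 298·4184 − 1033·1207
1 = −1033·68151 + 16826·4184
1 = 16826·72335 − 17859·68151
So 1 = (16826)·72335 + (-17859)·68151.

1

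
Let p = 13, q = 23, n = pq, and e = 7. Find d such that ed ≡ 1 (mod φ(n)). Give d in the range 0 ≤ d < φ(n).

151

φ(n) = (p−1)(q−1) = 12·22 = 264.
Need d with 7·d ≡ 1 (mod 264). Apply the extended Euclidean algorithm:
264 = 37*7 + 5
7 = 1*5 + 2
5 = 2*2 + 1
2 = 2*1 + 0
Back-substitute:
1 = 5 − 2·2
1 = −2·7 + 3·5
1 = 3·264 − 113·7
So 7·(-113) ≡ 1 (mod 264), hence d ≡ -113 ≡ 151 (mod 264).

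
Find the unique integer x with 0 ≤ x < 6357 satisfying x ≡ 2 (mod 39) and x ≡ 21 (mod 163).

Write x = 2 + 39·k. Then 39·k ≡ 21 − 2 ≡ 19 (mod 163).
Need 39⁻¹ mod 163. Extended Euclid on (163, 39):
163 = 4*39 + 7
39 = 5*7 + 4
7 = 1*4 + 3
4 = 1*3 + 1
3 = 3*1 + 0
Back-substitute:
1 = 4 − 3
1 = −7 + 2·4
1 = 2·39 − 11·7
1 = −11·163 + 46·39
39⁻¹ ≡ 46 (mod 163), so k ≡ 46·19 ≡ 59 (mod 163).
x = 2 + 39·59 = 2303.

2303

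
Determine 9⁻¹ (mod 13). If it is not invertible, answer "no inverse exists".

Extended Euclidean algorithm:
13 = 1·9 + 4
9 = 2·4 + 1
4 = 4·1 + 0
gcd = 1, so the inverse exists. Back-substitute:
1 = 9 − 2·4
1 = −2·13 + 3·9
So 9·3 ≡ 1 (mod 13).

3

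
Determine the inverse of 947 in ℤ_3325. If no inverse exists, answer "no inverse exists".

Apply the Euclidean algorithm to 3325 and 947:
3325 = 3·947 + 484
947 = 1·484 + 463
484 = 1·463 + 21
463 = 22·21 + 1
21 = 21·1 + 0
gcd = 1, so the inverse exists. Back-substitute:
1 = 463 − 22·21
1 = −22·484 + 23·463
1 = 23·947 − 45·484
1 = −45·3325 + 158·947
So 947·158 ≡ 1 (mod 3325).

158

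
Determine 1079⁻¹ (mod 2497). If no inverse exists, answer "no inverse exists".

Extended Euclidean algorithm:
2497 = 2×1079 + 339
1079 = 3×339 + 62
339 = 5×62 + 29
62 = 2×29 + 4
29 = 7×4 + 1
4 = 4×1 + 0
The gcd is 1. Working backward:
1 = 29 − 7·4
1 = −7·62 + 15·29
1 = 15·339 − 82·62
1 = −82·1079 + 261·339
1 = 261·2497 − 604·1079
Hence 1079⁻¹ ≡ -604 ≡ 1893 (mod 2497).

1893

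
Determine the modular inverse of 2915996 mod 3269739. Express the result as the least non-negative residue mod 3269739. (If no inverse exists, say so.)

Apply the Euclidean algorithm to 3269739 and 2915996:
3269739 = 1·2915996 + 353743
2915996 = 8·353743 + 86052
353743 = 4·86052 + 9535
86052 = 9·9535 + 237
9535 = 40·237 + 55
237 = 4·55 + 17
55 = 3·17 + 4
17 = 4·4 + 1
4 = 4·1 + 0
The gcd is 1. Working backward:
1 = 17 − 4·4
1 = −4·55 + 13·17
1 = 13·237 − 56·55
1 = −56·9535 + 2253·237
1 = 2253·86052 − 20333·9535
1 = −20333·353743 + 83585·86052
1 = 83585·2915996 − 689013·353743
1 = −689013·3269739 + 772598·2915996
So 2915996·772598 ≡ 1 (mod 3269739).

772598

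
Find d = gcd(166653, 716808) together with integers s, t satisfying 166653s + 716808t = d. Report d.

Euclidean algorithm:
716808 = 4·166653 + 50196
166653 = 3·50196 + 16065
50196 = 3·16065 + 2001
16065 = 8·2001 + 57
2001 = 35·57 + 6
57 = 9·6 + 3
6 = 2·3 + 0
gcd(166653, 716808) = 3.
Working backward:
3 = 57 − 9·6
3 = −9·2001 + 316·57
3 = 316·16065 − 2537·2001
3 = −2537·50196 + 7927·16065
3 = 7927·166653 − 26318·50196
3 = −26318·716808 + 113199·166653
So 3 = (-26318)·716808 + (113199)·166653.

3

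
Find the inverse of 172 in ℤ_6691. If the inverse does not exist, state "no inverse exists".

Run Euclid on (6691, 172):
6691 = 38×172 + 155
172 = 1×155 + 17
155 = 9×17 + 2
17 = 8×2 + 1
2 = 2×1 + 0
Since gcd(172, 6691) = 1, back-substitute to write 1 as a combination:
1 = 17 − 8·2
1 = −8·155 + 73·17
1 = 73·172 − 81·155
1 = −81·6691 + 3151·172
So 172·3151 ≡ 1 (mod 6691).

3151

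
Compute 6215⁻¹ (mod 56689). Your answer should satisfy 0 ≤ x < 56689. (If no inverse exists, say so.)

48945

gcd(56689, 6215) by repeated division:
56689 = 9*6215 + 754
6215 = 8*754 + 183
754 = 4*183 + 22
183 = 8*22 + 7
22 = 3*7 + 1
7 = 7*1 + 0
Since gcd(6215, 56689) = 1, back-substitute to write 1 as a combination:
1 = 22 − 3·7
1 = −3·183 + 25·22
1 = 25·754 − 103·183
1 = −103·6215 + 849·754
1 = 849·56689 − 7744·6215
Thus 6215·(-7744) ≡ 1 (mod 56689); reducing, -7744 mod 56689 = 48945.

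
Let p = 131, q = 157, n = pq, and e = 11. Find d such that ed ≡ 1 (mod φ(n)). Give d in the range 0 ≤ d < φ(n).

φ(n) = (p−1)(q−1) = 130·156 = 20280.
Need d with 11·d ≡ 1 (mod 20280). Apply the extended Euclidean algorithm:
20280 = 1843·11 + 7
11 = 1·7 + 4
7 = 1·4 + 3
4 = 1·3 + 1
3 = 3·1 + 0
Back-substitute:
1 = 4 − 3
1 = −7 + 2·4
1 = 2·11 − 3·7
1 = −3·20280 + 5531·11
So 11·5531 ≡ 1 (mod 20280), hence d = 5531.

5531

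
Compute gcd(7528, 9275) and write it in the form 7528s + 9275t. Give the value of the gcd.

1

Euclidean algorithm:
9275 = 1·7528 + 1747
7528 = 4·1747 + 540
1747 = 3·540 + 127
540 = 4·127 + 32
127 = 3·32 + 31
32 = 1·31 + 1
31 = 31·1 + 0
gcd(7528, 9275) = 1.
Express as a combination:
1 = 32 − 31
1 = −127 + 4·32
1 = 4·540 − 17·127
1 = −17·1747 + 55·540
1 = 55·7528 − 237·1747
1 = −237·9275 + 292·7528
So 1 = (-237)·9275 + (292)·7528.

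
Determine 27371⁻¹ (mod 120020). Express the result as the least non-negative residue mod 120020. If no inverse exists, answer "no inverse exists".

115771

Run Euclid on (120020, 27371):
120020 = 4*27371 + 10536
27371 = 2*10536 + 6299
10536 = 1*6299 + 4237
6299 = 1*4237 + 2062
4237 = 2*2062 + 113
2062 = 18*113 + 28
113 = 4*28 + 1
28 = 28*1 + 0
gcd = 1, so the inverse exists. Back-substitute:
1 = 113 − 4·28
1 = −4·2062 + 73·113
1 = 73·4237 − 150·2062
1 = −150·6299 + 223·4237
1 = 223·10536 − 373·6299
1 = −373·27371 + 969·10536
1 = 969·120020 − 4249·27371
Thus 27371·(-4249) ≡ 1 (mod 120020); reducing, -4249 mod 120020 = 115771.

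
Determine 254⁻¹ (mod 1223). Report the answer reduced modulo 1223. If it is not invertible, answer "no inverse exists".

Run Euclid on (1223, 254):
1223 = 4×254 + 207
254 = 1×207 + 47
207 = 4×47 + 19
47 = 2×19 + 9
19 = 2×9 + 1
9 = 9×1 + 0
The gcd is 1. Working backward:
1 = 19 − 2·9
1 = −2·47 + 5·19
1 = 5·207 − 22·47
1 = −22·254 + 27·207
1 = 27·1223 − 130·254
Hence 254⁻¹ ≡ -130 ≡ 1093 (mod 1223).

1093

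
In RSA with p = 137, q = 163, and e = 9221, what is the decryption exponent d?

6941

φ(n) = (p−1)(q−1) = 136·162 = 22032.
Need d with 9221·d ≡ 1 (mod 22032). Apply the extended Euclidean algorithm:
22032 = 2*9221 + 3590
9221 = 2*3590 + 2041
3590 = 1*2041 + 1549
2041 = 1*1549 + 492
1549 = 3*492 + 73
492 = 6*73 + 54
73 = 1*54 + 19
54 = 2*19 + 16
19 = 1*16 + 3
16 = 5*3 + 1
3 = 3*1 + 0
Back-substitute:
1 = 16 − 5·3
1 = −5·19 + 6·16
1 = 6·54 − 17·19
1 = −17·73 + 23·54
1 = 23·492 − 155·73
1 = −155·1549 + 488·492
1 = 488·2041 − 643·1549
1 = −643·3590 + 1131·2041
1 = 1131·9221 − 2905·3590
1 = −2905·22032 + 6941·9221
So 9221·6941 ≡ 1 (mod 22032), hence d = 6941.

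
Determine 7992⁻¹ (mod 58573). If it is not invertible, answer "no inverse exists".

Run Euclid on (58573, 7992):
58573 = 7×7992 + 2629
7992 = 3×2629 + 105
2629 = 25×105 + 4
105 = 26×4 + 1
4 = 4×1 + 0
The gcd is 1. Working backward:
1 = 105 − 26·4
1 = −26·2629 + 651·105
1 = 651·7992 − 1979·2629
1 = −1979·58573 + 14504·7992
So 7992·14504 ≡ 1 (mod 58573).

14504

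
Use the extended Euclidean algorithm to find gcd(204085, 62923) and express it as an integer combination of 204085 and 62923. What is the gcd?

Euclidean algorithm:
204085 = 3×62923 + 15316
62923 = 4×15316 + 1659
15316 = 9×1659 + 385
1659 = 4×385 + 119
385 = 3×119 + 28
119 = 4×28 + 7
28 = 4×7 + 0
gcd(204085, 62923) = 7.
Working backward:
7 = 119 − 4·28
7 = −4·385 + 13·119
7 = 13·1659 − 56·385
7 = −56·15316 + 517·1659
7 = 517·62923 − 2124·15316
7 = −2124·204085 + 6889·62923
So 7 = (-2124)·204085 + (6889)·62923.

7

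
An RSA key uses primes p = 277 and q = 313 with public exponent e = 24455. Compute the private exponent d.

φ(n) = (p−1)(q−1) = 276·312 = 86112.
Need d with 24455·d ≡ 1 (mod 86112). Apply the extended Euclidean algorithm:
86112 = 3*24455 + 12747
24455 = 1*12747 + 11708
12747 = 1*11708 + 1039
11708 = 11*1039 + 279
1039 = 3*279 + 202
279 = 1*202 + 77
202 = 2*77 + 48
77 = 1*48 + 29
48 = 1*29 + 19
29 = 1*19 + 10
19 = 1*10 + 9
10 = 1*9 + 1
9 = 9*1 + 0
Back-substitute:
1 = 10 − 9
1 = −19 + 2·10
1 = 2·29 − 3·19
1 = −3·48 + 5·29
1 = 5·77 − 8·48
1 = −8·202 + 21·77
1 = 21·279 − 29·202
1 = −29·1039 + 108·279
1 = 108·11708 − 1217·1039
1 = −1217·12747 + 1325·11708
1 = 1325·24455 − 2542·12747
1 = −2542·86112 + 8951·24455
So 24455·8951 ≡ 1 (mod 86112), hence d = 8951.

8951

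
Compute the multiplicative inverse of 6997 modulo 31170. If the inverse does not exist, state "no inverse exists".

gcd(31170, 6997) by repeated division:
31170 = 4*6997 + 3182
6997 = 2*3182 + 633
3182 = 5*633 + 17
633 = 37*17 + 4
17 = 4*4 + 1
4 = 4*1 + 0
gcd = 1, so the inverse exists. Back-substitute:
1 = 17 − 4·4
1 = −4·633 + 149·17
1 = 149·3182 − 749·633
1 = −749·6997 + 1647·3182
1 = 1647·31170 − 7337·6997
Hence 6997⁻¹ ≡ -7337 ≡ 23833 (mod 31170).

23833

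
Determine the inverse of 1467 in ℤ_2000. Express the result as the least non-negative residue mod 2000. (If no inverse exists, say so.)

803

Apply the Euclidean algorithm to 2000 and 1467:
2000 = 1×1467 + 533
1467 = 2×533 + 401
533 = 1×401 + 132
401 = 3×132 + 5
132 = 26×5 + 2
5 = 2×2 + 1
2 = 2×1 + 0
The gcd is 1. Working backward:
1 = 5 − 2·2
1 = −2·132 + 53·5
1 = 53·401 − 161·132
1 = −161·533 + 214·401
1 = 214·1467 − 589·533
1 = −589·2000 + 803·1467
So 1467·803 ≡ 1 (mod 2000).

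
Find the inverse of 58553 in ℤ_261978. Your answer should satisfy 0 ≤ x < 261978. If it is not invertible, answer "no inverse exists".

Run Euclid on (261978, 58553):
261978 = 4*58553 + 27766
58553 = 2*27766 + 3021
27766 = 9*3021 + 577
3021 = 5*577 + 136
577 = 4*136 + 33
136 = 4*33 + 4
33 = 8*4 + 1
4 = 4*1 + 0
Since gcd(58553, 261978) = 1, back-substitute to write 1 as a combination:
1 = 33 − 8·4
1 = −8·136 + 33·33
1 = 33·577 − 140·136
1 = −140·3021 + 733·577
1 = 733·27766 − 6737·3021
1 = −6737·58553 + 14207·27766
1 = 14207·261978 − 63565·58553
So 58553·(-63565) ≡ 1 (mod 261978), and -63565 ≡ 198413 (mod 261978).

198413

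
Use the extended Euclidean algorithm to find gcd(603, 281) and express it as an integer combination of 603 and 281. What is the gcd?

1

Repeated division:
603 = 2·281 + 41
281 = 6·41 + 35
41 = 1·35 + 6
35 = 5·6 + 5
6 = 1·5 + 1
5 = 5·1 + 0
gcd(603, 281) = 1.
Working backward:
1 = 6 − 5
1 = −35 + 6·6
1 = 6·41 − 7·35
1 = −7·281 + 48·41
1 = 48·603 − 103·281
So 1 = (48)·603 + (-103)·281.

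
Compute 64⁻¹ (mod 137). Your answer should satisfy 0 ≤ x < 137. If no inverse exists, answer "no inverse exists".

15

Extended Euclidean algorithm:
137 = 2*64 + 9
64 = 7*9 + 1
9 = 9*1 + 0
The gcd is 1. Working backward:
1 = 64 − 7·9
1 = −7·137 + 15·64
So 64·15 ≡ 1 (mod 137).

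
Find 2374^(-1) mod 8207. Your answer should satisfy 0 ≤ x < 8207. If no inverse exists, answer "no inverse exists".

3661

Extended Euclidean algorithm:
8207 = 3*2374 + 1085
2374 = 2*1085 + 204
1085 = 5*204 + 65
204 = 3*65 + 9
65 = 7*9 + 2
9 = 4*2 + 1
2 = 2*1 + 0
Since gcd(2374, 8207) = 1, back-substitute to write 1 as a combination:
1 = 9 − 4·2
1 = −4·65 + 29·9
1 = 29·204 − 91·65
1 = −91·1085 + 484·204
1 = 484·2374 − 1059·1085
1 = −1059·8207 + 3661·2374
So 2374·3661 ≡ 1 (mod 8207).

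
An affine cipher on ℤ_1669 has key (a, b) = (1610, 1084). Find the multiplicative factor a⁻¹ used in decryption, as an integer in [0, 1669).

198

Run Euclid on (1669, 1610):
1669 = 1*1610 + 59
1610 = 27*59 + 17
59 = 3*17 + 8
17 = 2*8 + 1
8 = 8*1 + 0
The gcd is 1. Working backward:
1 = 17 − 2·8
1 = −2·59 + 7·17
1 = 7·1610 − 191·59
1 = −191·1669 + 198·1610
So 1610·198 ≡ 1 (mod 1669).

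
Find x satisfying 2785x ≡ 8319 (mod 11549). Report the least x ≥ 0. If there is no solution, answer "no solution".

10677

First find gcd(2785, 11549):
11549 = 4*2785 + 409
2785 = 6*409 + 331
409 = 1*331 + 78
331 = 4*78 + 19
78 = 4*19 + 2
19 = 9*2 + 1
2 = 2*1 + 0
gcd = 1, so a unique solution mod 11549 exists.
Back-substitute for the Bézout coefficients:
1 = 19 − 9·2
1 = −9·78 + 37·19
1 = 37·331 − 157·78
1 = −157·409 + 194·331
1 = 194·2785 − 1321·409
1 = −1321·11549 + 5478·2785
So 2785·(5478) ≡ 1 (mod 11549), giving 2785⁻¹ ≡ 5478.
x ≡ 2785⁻¹·8319 ≡ 5478·8319 ≡ 10677 (mod 11549).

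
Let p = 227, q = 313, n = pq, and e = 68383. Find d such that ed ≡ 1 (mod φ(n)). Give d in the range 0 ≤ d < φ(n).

φ(n) = (p−1)(q−1) = 226·312 = 70512.
Need d with 68383·d ≡ 1 (mod 70512). Apply the extended Euclidean algorithm:
70512 = 1·68383 + 2129
68383 = 32·2129 + 255
2129 = 8·255 + 89
255 = 2·89 + 77
89 = 1·77 + 12
77 = 6·12 + 5
12 = 2·5 + 2
5 = 2·2 + 1
2 = 2·1 + 0
Back-substitute:
1 = 5 − 2·2
1 = −2·12 + 5·5
1 = 5·77 − 32·12
1 = −32·89 + 37·77
1 = 37·255 − 106·89
1 = −106·2129 + 885·255
1 = 885·68383 − 28426·2129
1 = −28426·70512 + 29311·68383
So 68383·29311 ≡ 1 (mod 70512), hence d = 29311.

29311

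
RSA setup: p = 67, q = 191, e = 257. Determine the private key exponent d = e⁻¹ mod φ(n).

φ(n) = (p−1)(q−1) = 66·190 = 12540.
Need d with 257·d ≡ 1 (mod 12540). Apply the extended Euclidean algorithm:
12540 = 48×257 + 204
257 = 1×204 + 53
204 = 3×53 + 45
53 = 1×45 + 8
45 = 5×8 + 5
8 = 1×5 + 3
5 = 1×3 + 2
3 = 1×2 + 1
2 = 2×1 + 0
Back-substitute:
1 = 3 − 2
1 = −5 + 2·3
1 = 2·8 − 3·5
1 = −3·45 + 17·8
1 = 17·53 − 20·45
1 = −20·204 + 77·53
1 = 77·257 − 97·204
1 = −97·12540 + 4733·257
So 257·4733 ≡ 1 (mod 12540), hence d = 4733.

4733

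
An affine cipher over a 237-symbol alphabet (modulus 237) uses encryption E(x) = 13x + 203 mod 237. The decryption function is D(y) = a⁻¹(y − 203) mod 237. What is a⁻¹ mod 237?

gcd(237, 13) by repeated division:
237 = 18×13 + 3
13 = 4×3 + 1
3 = 3×1 + 0
gcd = 1, so the inverse exists. Back-substitute:
1 = 13 − 4·3
1 = −4·237 + 73·13
So 13·73 ≡ 1 (mod 237).

73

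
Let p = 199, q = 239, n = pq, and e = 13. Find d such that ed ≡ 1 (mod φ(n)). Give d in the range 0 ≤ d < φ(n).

3625

φ(n) = (p−1)(q−1) = 198·238 = 47124.
Need d with 13·d ≡ 1 (mod 47124). Apply the extended Euclidean algorithm:
47124 = 3624*13 + 12
13 = 1*12 + 1
12 = 12*1 + 0
Back-substitute:
1 = 13 − 12
1 = −47124 + 3625·13
So 13·3625 ≡ 1 (mod 47124), hence d = 3625.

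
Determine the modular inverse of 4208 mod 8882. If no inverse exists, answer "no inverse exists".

no inverse exists

Compute gcd(4208, 8882):
8882 = 2·4208 + 466
4208 = 9·466 + 14
466 = 33·14 + 4
14 = 3·4 + 2
4 = 2·2 + 0
The gcd is 2, not 1, hence no inverse exists.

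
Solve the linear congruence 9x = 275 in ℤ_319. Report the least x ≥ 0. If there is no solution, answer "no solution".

66

First find gcd(9, 319):
319 = 35×9 + 4
9 = 2×4 + 1
4 = 4×1 + 0
gcd = 1, so a unique solution mod 319 exists.
Back-substitute for the Bézout coefficients:
1 = 9 − 2·4
1 = −2·319 + 71·9
So 9·(71) ≡ 1 (mod 319), giving 9⁻¹ ≡ 71.
x ≡ 9⁻¹·275 ≡ 71·275 ≡ 66 (mod 319).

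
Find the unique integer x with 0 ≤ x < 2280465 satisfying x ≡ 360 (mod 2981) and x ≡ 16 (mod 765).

1687606

Write x = 360 + 2981·k. Then 2981·k ≡ 16 − 360 ≡ 421 (mod 765).
Need 2981⁻¹ mod 765. Extended Euclid on (765, 686):
765 = 1×686 + 79
686 = 8×79 + 54
79 = 1×54 + 25
54 = 2×25 + 4
25 = 6×4 + 1
4 = 4×1 + 0
Back-substitute:
1 = 25 − 6·4
1 = −6·54 + 13·25
1 = 13·79 − 19·54
1 = −19·686 + 165·79
1 = 165·765 − 184·686
2981⁻¹ ≡ 581 (mod 765), so k ≡ 581·421 ≡ 566 (mod 765).
x = 360 + 2981·566 = 1687606.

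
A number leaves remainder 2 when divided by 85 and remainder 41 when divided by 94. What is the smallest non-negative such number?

Write x = 2 + 85·k. Then 85·k ≡ 41 − 2 ≡ 39 (mod 94).
Need 85⁻¹ mod 94. Extended Euclid on (94, 85):
94 = 1*85 + 9
85 = 9*9 + 4
9 = 2*4 + 1
4 = 4*1 + 0
Back-substitute:
1 = 9 − 2·4
1 = −2·85 + 19·9
1 = 19·94 − 21·85
85⁻¹ ≡ 73 (mod 94), so k ≡ 73·39 ≡ 27 (mod 94).
x = 2 + 85·27 = 2297.

2297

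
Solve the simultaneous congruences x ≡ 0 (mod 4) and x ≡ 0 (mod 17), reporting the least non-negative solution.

Write x = 0 + 4·k. Then 4·k ≡ 0 − 0 ≡ 0 (mod 17).
Need 4⁻¹ mod 17. Extended Euclid on (17, 4):
17 = 4*4 + 1
4 = 4*1 + 0
Back-substitute:
1 = 17 − 4·4
4⁻¹ ≡ 13 (mod 17), so k ≡ 13·0 ≡ 0 (mod 17).
x = 0 + 4·0 = 0.

0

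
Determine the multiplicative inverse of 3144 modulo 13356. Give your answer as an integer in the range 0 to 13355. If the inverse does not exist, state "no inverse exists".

Euclidean algorithm on 13356, 3144:
13356 = 4·3144 + 780
3144 = 4·780 + 24
780 = 32·24 + 12
24 = 2·12 + 0
The gcd is 12, not 1, hence no inverse exists.

no inverse exists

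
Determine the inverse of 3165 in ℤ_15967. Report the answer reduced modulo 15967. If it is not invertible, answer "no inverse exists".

10907

gcd(15967, 3165) by repeated division:
15967 = 5×3165 + 142
3165 = 22×142 + 41
142 = 3×41 + 19
41 = 2×19 + 3
19 = 6×3 + 1
3 = 3×1 + 0
Since gcd(3165, 15967) = 1, back-substitute to write 1 as a combination:
1 = 19 − 6·3
1 = −6·41 + 13·19
1 = 13·142 − 45·41
1 = −45·3165 + 1003·142
1 = 1003·15967 − 5060·3165
So 3165·(-5060) ≡ 1 (mod 15967), and -5060 ≡ 10907 (mod 15967).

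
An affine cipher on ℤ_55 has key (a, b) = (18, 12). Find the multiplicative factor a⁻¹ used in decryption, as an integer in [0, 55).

52

gcd(55, 18) by repeated division:
55 = 3·18 + 1
18 = 18·1 + 0
gcd = 1, so the inverse exists. Back-substitute:
1 = 55 − 3·18
Thus 18·(-3) ≡ 1 (mod 55); reducing, -3 mod 55 = 52.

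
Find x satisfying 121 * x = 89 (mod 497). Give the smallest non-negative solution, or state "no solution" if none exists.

First find gcd(121, 497):
497 = 4×121 + 13
121 = 9×13 + 4
13 = 3×4 + 1
4 = 4×1 + 0
gcd = 1, so a unique solution mod 497 exists.
Back-substitute for the Bézout coefficients:
1 = 13 − 3·4
1 = −3·121 + 28·13
1 = 28·497 − 115·121
So 121·(-115) ≡ 1 (mod 497), giving 121⁻¹ ≡ 382.
x ≡ 121⁻¹·89 ≡ 382·89 ≡ 202 (mod 497).

202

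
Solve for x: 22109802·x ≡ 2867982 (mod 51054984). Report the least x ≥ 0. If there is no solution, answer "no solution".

First find gcd(22109802, 51054984):
51054984 = 2·22109802 + 6835380
22109802 = 3·6835380 + 1603662
6835380 = 4·1603662 + 420732
1603662 = 3·420732 + 341466
420732 = 1·341466 + 79266
341466 = 4·79266 + 24402
79266 = 3·24402 + 6060
24402 = 4·6060 + 162
6060 = 37·162 + 66
162 = 2·66 + 30
66 = 2·30 + 6
30 = 5·6 + 0
gcd = 6 and 6 | 2867982, so solutions exist. Divide through by 6: 3684967x ≡ 477997 (mod 8509164).
Now find 3684967⁻¹ mod 8509164:
8509164 = 2·3684967 + 1139230
3684967 = 3·1139230 + 267277
1139230 = 4·267277 + 70122
267277 = 3·70122 + 56911
70122 = 1·56911 + 13211
56911 = 4·13211 + 4067
13211 = 3·4067 + 1010
4067 = 4·1010 + 27
1010 = 37·27 + 11
27 = 2·11 + 5
11 = 2·5 + 1
5 = 5·1 + 0
Back-substitute:
1 = 11 − 2·5
1 = −2·27 + 5·11
1 = 5·1010 − 187·27
1 = −187·4067 + 753·1010
1 = 753·13211 − 2446·4067
1 = −2446·56911 + 10537·13211
1 = 10537·70122 − 12983·56911
1 = −12983·267277 + 49486·70122
1 = 49486·1139230 − 210927·267277
1 = −210927·3684967 + 682267·1139230
1 = 682267·8509164 − 1575461·3684967
So 3684967·(-1575461) ≡ 1 (mod 8509164), i.e. 3684967⁻¹ ≡ 6933703.
Then x ≡ 6933703·477997 ≡ 3891547 (mod 8509164); the smallest non-negative solution is x = 3891547.

3891547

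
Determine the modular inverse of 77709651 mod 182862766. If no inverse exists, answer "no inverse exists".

160090663

Run Euclid on (182862766, 77709651):
182862766 = 2*77709651 + 27443464
77709651 = 2*27443464 + 22822723
27443464 = 1*22822723 + 4620741
22822723 = 4*4620741 + 4339759
4620741 = 1*4339759 + 280982
4339759 = 15*280982 + 125029
280982 = 2*125029 + 30924
125029 = 4*30924 + 1333
30924 = 23*1333 + 265
1333 = 5*265 + 8
265 = 33*8 + 1
8 = 8*1 + 0
The gcd is 1. Working backward:
1 = 265 − 33·8
1 = −33·1333 + 166·265
1 = 166·30924 − 3851·1333
1 = −3851·125029 + 15570·30924
1 = 15570·280982 − 34991·125029
1 = −34991·4339759 + 540435·280982
1 = 540435·4620741 − 575426·4339759
1 = −575426·22822723 + 2842139·4620741
1 = 2842139·27443464 − 3417565·22822723
1 = −3417565·77709651 + 9677269·27443464
1 = 9677269·182862766 − 22772103·77709651
So 77709651·(-22772103) ≡ 1 (mod 182862766), and -22772103 ≡ 160090663 (mod 182862766).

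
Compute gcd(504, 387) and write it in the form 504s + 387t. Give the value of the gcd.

Apply Euclid's algorithm to 504 and 387:
504 = 1·387 + 117
387 = 3·117 + 36
117 = 3·36 + 9
36 = 4·9 + 0
gcd(504, 387) = 9.
Back-substituting:
9 = 117 − 3·36
9 = −3·387 + 10·117
9 = 10·504 − 13·387
So 9 = (10)·504 + (-13)·387.

9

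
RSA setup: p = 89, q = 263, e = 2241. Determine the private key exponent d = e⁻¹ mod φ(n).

4033

φ(n) = (p−1)(q−1) = 88·262 = 23056.
Need d with 2241·d ≡ 1 (mod 23056). Apply the extended Euclidean algorithm:
23056 = 10·2241 + 646
2241 = 3·646 + 303
646 = 2·303 + 40
303 = 7·40 + 23
40 = 1·23 + 17
23 = 1·17 + 6
17 = 2·6 + 5
6 = 1·5 + 1
5 = 5·1 + 0
Back-substitute:
1 = 6 − 5
1 = −17 + 3·6
1 = 3·23 − 4·17
1 = −4·40 + 7·23
1 = 7·303 − 53·40
1 = −53·646 + 113·303
1 = 113·2241 − 392·646
1 = −392·23056 + 4033·2241
So 2241·4033 ≡ 1 (mod 23056), hence d = 4033.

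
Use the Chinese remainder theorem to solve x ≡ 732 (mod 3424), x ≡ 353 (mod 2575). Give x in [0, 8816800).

Write x = 732 + 3424·k. Then 3424·k ≡ 353 − 732 ≡ 2196 (mod 2575).
Need 3424⁻¹ mod 2575. Extended Euclid on (2575, 849):
2575 = 3×849 + 28
849 = 30×28 + 9
28 = 3×9 + 1
9 = 9×1 + 0
Back-substitute:
1 = 28 − 3·9
1 = −3·849 + 91·28
1 = 91·2575 − 276·849
3424⁻¹ ≡ 2299 (mod 2575), so k ≡ 2299·2196 ≡ 1604 (mod 2575).
x = 732 + 3424·1604 = 5492828.

5492828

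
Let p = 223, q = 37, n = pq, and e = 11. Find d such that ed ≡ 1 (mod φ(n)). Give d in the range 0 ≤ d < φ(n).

φ(n) = (p−1)(q−1) = 222·36 = 7992.
Need d with 11·d ≡ 1 (mod 7992). Apply the extended Euclidean algorithm:
7992 = 726×11 + 6
11 = 1×6 + 5
6 = 1×5 + 1
5 = 5×1 + 0
Back-substitute:
1 = 6 − 5
1 = −11 + 2·6
1 = 2·7992 − 1453·11
So 11·(-1453) ≡ 1 (mod 7992), hence d ≡ -1453 ≡ 6539 (mod 7992).

6539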